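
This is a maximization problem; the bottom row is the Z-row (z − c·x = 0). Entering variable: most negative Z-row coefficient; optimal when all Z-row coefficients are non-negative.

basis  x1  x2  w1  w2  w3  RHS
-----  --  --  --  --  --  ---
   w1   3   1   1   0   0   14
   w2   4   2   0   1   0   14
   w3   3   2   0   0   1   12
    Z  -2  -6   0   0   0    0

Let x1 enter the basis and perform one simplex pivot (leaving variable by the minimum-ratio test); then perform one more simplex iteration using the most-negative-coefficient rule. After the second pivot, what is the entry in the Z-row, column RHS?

Ratio test on column x1 — row 1: 14/3 = 14/3; row 2: 14/4 = 7/2; row 3: 12/3 = 4. Minimum is 7/2 at row 2 (w2 leaves); pivot element 4.
Divide row 2 by 4; eliminate column x1 from the other rows.
Second iteration: most negative Z-row entry is -5 in column x2, so x2 enters.
Ratio test on column x2 — row 1: entry -1/2 ≤ 0; row 2: (7/2)/(1/2) = 7; row 3: (3/2)/(1/2) = 3. Minimum is 3 at row 3 (w3 leaves); pivot element 1/2.
Divide row 3 by 1/2; eliminate column x2 from the other rows.
After both pivots, the entry at the Z-row, column RHS is 22.

22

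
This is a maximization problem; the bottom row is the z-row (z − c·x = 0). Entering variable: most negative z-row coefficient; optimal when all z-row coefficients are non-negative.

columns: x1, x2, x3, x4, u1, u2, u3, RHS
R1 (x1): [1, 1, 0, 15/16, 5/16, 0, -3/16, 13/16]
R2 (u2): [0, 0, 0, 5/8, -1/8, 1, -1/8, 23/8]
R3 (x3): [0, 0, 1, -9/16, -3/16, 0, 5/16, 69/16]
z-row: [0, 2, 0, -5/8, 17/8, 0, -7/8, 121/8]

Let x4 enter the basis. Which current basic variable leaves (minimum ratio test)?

Column x4 entries and ratios — x1: (13/16)/(15/16) = 13/15; u2: (23/8)/(5/8) = 23/5; x3: -9/16 ≤ 0, skip.
Smallest ratio is 13/15 in the row of x1, so x1 leaves.

x1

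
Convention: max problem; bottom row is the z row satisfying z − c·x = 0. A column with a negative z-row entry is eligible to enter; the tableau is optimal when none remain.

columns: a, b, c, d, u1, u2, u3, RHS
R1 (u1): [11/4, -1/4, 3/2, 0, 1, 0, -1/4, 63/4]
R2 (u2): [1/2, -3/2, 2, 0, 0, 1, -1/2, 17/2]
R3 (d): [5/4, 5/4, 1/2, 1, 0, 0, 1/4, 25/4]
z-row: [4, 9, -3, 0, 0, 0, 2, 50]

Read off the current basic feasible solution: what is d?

d is basic (row 3); its value is the RHS of that row, 25/4.

25/4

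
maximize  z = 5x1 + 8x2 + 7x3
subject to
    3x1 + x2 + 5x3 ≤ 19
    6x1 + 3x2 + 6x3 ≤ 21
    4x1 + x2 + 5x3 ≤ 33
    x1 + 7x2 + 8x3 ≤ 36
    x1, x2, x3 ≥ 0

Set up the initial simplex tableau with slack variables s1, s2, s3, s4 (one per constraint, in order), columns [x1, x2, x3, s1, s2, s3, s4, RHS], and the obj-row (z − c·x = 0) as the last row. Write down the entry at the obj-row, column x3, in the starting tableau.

-7

The obj-row carries the negated objective coefficients: the x3 entry is -7.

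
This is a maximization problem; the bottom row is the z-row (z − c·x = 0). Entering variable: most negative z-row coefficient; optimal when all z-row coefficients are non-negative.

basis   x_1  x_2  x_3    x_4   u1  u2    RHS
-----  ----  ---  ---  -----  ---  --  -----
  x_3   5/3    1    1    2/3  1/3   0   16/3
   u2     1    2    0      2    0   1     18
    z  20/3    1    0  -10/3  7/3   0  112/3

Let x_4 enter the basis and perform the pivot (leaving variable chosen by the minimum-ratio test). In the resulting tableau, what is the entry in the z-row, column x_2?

Ratio test on column x_4 — row 1: (16/3)/(2/3) = 8; row 2: 18/2 = 9. Minimum is 8 at row 1 (x_3 leaves); pivot element 2/3.
Divide row 1 by 2/3; eliminate column x_4 from the other rows.
z-row update in column x_2: 1 − (-10/3)·(3/2) = 6.

6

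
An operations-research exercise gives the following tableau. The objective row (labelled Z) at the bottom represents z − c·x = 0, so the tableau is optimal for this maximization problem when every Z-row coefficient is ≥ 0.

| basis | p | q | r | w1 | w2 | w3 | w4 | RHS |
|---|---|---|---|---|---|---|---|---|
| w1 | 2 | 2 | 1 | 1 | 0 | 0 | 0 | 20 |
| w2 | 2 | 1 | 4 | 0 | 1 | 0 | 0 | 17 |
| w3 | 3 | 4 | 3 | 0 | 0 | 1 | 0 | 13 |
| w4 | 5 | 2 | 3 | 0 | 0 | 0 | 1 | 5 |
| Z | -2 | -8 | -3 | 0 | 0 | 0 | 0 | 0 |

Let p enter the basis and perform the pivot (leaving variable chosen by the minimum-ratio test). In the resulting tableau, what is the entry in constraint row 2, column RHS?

Ratio test on column p — row 1: 20/2 = 10; row 2: 17/2 = 17/2; row 3: 13/3 = 13/3; row 4: 5/5 = 1. Minimum is 1 at row 4 (w4 leaves); pivot element 5.
Divide row 4 by 5; eliminate column p from the other rows.
Row 2 update in column RHS: 17 − 2·1 = 15.

15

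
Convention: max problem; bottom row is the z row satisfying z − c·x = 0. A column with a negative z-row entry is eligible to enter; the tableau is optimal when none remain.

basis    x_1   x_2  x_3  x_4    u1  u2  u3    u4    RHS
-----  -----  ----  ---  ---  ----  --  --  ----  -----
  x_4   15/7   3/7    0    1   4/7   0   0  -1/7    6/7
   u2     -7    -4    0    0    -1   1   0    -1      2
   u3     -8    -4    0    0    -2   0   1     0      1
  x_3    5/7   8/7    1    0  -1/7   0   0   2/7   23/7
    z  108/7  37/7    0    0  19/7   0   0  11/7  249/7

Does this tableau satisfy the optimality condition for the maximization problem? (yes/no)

Every z-row coefficient is ≥ 0, so the tableau is optimal.

yes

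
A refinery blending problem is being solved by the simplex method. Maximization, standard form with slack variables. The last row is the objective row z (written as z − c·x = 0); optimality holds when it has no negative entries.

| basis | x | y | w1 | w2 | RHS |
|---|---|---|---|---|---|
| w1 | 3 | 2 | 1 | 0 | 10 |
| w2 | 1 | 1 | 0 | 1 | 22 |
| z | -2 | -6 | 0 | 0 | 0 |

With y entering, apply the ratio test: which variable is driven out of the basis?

w1

Column y entries and ratios — w1: 10/2 = 5; w2: 22/1 = 22.
Smallest ratio is 5 in the row of w1, so w1 leaves.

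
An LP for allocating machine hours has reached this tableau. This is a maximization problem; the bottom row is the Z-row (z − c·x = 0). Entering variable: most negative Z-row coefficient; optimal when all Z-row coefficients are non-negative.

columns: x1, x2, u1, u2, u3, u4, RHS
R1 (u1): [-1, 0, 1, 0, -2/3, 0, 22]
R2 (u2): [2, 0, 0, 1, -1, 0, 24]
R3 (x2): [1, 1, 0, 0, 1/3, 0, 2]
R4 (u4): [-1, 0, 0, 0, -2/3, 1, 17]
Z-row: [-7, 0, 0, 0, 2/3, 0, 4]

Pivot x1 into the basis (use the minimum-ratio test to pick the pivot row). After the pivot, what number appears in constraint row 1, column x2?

Ratio test on column x1 — row 1: entry -1 ≤ 0; row 2: 24/2 = 12; row 3: 2/1 = 2; row 4: entry -1 ≤ 0. Minimum is 2 at row 3 (x2 leaves); pivot element 1.
Divide row 3 by 1; eliminate column x1 from the other rows.
Row 1 update in column x2: 0 − (-1)·1 = 1.

1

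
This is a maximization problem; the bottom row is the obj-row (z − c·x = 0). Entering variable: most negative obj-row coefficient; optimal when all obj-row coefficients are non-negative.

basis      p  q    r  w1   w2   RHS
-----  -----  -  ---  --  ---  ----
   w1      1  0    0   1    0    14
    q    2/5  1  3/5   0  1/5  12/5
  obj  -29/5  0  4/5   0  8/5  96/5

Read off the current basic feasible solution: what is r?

0

r is not in the basis, so in the current basic feasible solution r = 0.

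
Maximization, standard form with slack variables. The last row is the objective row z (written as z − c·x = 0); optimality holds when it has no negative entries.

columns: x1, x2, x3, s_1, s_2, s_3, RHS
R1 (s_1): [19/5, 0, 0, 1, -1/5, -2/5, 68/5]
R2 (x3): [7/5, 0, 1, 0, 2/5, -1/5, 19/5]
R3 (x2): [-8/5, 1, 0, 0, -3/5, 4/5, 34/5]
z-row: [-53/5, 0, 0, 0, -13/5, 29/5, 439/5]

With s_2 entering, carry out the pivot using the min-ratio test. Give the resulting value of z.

Ratio test on column s_2 — row 1: entry -1/5 ≤ 0; row 2: (19/5)/(2/5) = 19/2; row 3: entry -3/5 ≤ 0. Minimum is 19/2 at row 2 (x3 leaves); pivot element 2/5.
Pivot on row 2; the z-row RHS becomes 439/5 − (-13/5)·(19/2) = 225/2.

225/2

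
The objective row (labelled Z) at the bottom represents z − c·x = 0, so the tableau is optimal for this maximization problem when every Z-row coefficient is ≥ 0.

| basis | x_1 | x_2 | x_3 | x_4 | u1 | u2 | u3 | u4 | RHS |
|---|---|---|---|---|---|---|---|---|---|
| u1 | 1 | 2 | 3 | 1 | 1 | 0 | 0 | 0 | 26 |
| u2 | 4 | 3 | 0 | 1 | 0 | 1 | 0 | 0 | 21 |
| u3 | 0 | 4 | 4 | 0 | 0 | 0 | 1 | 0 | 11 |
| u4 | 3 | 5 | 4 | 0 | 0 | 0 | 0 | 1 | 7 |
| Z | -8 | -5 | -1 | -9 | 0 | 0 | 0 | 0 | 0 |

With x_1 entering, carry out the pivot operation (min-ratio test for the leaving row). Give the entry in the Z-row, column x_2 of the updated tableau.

25/3

Ratio test on column x_1 — row 1: 26/1 = 26; row 2: 21/4 = 21/4; row 3: entry 0 ≤ 0; row 4: 7/3 = 7/3. Minimum is 7/3 at row 4 (u4 leaves); pivot element 3.
Divide row 4 by 3; eliminate column x_1 from the other rows.
Z-row update in column x_2: -5 − (-8)·(5/3) = 25/3.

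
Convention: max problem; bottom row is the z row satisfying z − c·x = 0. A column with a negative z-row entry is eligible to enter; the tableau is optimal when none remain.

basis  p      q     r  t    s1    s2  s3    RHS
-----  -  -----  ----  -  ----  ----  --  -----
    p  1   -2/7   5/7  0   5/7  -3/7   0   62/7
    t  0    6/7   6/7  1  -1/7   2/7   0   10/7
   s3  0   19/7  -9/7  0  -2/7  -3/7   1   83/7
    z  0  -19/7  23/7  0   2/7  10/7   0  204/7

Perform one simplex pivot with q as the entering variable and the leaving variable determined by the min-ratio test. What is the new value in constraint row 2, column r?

Ratio test on column q — row 1: entry -2/7 ≤ 0; row 2: (10/7)/(6/7) = 5/3; row 3: (83/7)/(19/7) = 83/19. Minimum is 5/3 at row 2 (t leaves); pivot element 6/7.
Divide row 2 by 6/7; eliminate column q from the other rows.
In the new row 2, the r entry is the old entry divided by the pivot: (6/7)/(6/7) = 1.

1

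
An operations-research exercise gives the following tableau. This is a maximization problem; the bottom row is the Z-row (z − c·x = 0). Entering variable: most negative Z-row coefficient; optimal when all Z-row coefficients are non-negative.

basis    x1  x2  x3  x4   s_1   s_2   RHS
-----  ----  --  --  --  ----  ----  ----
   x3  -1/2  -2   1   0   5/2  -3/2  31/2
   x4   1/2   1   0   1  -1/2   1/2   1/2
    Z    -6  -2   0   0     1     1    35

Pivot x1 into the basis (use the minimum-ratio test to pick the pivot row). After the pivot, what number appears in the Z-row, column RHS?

Ratio test on column x1 — row 1: entry -1/2 ≤ 0; row 2: (1/2)/(1/2) = 1. Minimum is 1 at row 2 (x4 leaves); pivot element 1/2.
Divide row 2 by 1/2; eliminate column x1 from the other rows.
Z-row update in column RHS: 35 − (-6)·1 = 41.

41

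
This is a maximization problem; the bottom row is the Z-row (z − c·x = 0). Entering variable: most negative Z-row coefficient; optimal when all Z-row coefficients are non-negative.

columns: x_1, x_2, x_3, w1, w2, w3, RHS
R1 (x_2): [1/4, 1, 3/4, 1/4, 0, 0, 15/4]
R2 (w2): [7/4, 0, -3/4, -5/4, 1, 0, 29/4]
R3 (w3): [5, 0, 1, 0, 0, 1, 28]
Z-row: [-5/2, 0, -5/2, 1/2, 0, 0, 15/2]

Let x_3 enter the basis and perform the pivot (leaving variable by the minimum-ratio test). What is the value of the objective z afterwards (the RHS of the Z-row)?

Ratio test on column x_3 — row 1: (15/4)/(3/4) = 5; row 2: entry -3/4 ≤ 0; row 3: 28/1 = 28. Minimum is 5 at row 1 (x_2 leaves); pivot element 3/4.
Pivot on row 1; the Z-row RHS becomes 15/2 − (-5/2)·5 = 20.

20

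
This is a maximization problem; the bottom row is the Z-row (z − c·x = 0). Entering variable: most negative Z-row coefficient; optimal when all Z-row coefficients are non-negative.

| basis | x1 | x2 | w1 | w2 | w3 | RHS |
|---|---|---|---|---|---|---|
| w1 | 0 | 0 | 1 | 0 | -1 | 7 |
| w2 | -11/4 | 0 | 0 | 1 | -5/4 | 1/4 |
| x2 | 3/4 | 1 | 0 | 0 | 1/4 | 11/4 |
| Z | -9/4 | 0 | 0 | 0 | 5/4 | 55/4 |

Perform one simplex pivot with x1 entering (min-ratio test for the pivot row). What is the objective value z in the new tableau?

Ratio test on column x1 — row 1: entry 0 ≤ 0; row 2: entry -11/4 ≤ 0; row 3: (11/4)/(3/4) = 11/3. Minimum is 11/3 at row 3 (x2 leaves); pivot element 3/4.
Pivot on row 3; the Z-row RHS becomes 55/4 − (-9/4)·(11/3) = 22.

22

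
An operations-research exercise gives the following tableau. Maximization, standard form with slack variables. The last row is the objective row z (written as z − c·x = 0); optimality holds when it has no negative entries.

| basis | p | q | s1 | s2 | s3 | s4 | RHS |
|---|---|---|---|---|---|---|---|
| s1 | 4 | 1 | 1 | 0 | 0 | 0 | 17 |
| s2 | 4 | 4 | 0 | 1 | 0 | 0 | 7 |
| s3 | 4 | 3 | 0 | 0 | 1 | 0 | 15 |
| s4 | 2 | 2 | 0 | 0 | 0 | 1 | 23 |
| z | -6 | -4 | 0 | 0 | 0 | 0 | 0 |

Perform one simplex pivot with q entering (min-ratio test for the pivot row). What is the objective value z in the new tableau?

7

Ratio test on column q — row 1: 17/1 = 17; row 2: 7/4 = 7/4; row 3: 15/3 = 5; row 4: 23/2 = 23/2. Minimum is 7/4 at row 2 (s2 leaves); pivot element 4.
Pivot on row 2; the z-row RHS becomes 0 − (-4)·(7/4) = 7.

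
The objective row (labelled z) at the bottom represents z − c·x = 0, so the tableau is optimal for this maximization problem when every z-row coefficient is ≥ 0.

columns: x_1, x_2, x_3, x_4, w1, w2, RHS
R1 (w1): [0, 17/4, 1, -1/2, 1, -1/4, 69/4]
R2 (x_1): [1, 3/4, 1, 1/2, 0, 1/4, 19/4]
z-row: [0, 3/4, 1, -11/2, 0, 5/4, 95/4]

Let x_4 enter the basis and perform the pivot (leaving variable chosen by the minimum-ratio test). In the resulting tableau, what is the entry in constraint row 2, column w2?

1/2

Ratio test on column x_4 — row 1: entry -1/2 ≤ 0; row 2: (19/4)/(1/2) = 19/2. Minimum is 19/2 at row 2 (x_1 leaves); pivot element 1/2.
Divide row 2 by 1/2; eliminate column x_4 from the other rows.
In the new row 2, the w2 entry is the old entry divided by the pivot: (1/4)/(1/2) = 1/2.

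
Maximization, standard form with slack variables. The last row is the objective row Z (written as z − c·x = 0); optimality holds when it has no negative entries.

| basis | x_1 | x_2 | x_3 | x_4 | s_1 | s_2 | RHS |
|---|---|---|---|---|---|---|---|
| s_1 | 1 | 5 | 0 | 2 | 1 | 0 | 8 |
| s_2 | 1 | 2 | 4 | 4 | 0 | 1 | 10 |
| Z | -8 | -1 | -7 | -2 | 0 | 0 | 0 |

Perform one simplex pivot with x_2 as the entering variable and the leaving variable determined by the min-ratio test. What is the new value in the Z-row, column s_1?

1/5

Ratio test on column x_2 — row 1: 8/5 = 8/5; row 2: 10/2 = 5. Minimum is 8/5 at row 1 (s_1 leaves); pivot element 5.
Divide row 1 by 5; eliminate column x_2 from the other rows.
Z-row update in column s_1: 0 − (-1)·(1/5) = 1/5.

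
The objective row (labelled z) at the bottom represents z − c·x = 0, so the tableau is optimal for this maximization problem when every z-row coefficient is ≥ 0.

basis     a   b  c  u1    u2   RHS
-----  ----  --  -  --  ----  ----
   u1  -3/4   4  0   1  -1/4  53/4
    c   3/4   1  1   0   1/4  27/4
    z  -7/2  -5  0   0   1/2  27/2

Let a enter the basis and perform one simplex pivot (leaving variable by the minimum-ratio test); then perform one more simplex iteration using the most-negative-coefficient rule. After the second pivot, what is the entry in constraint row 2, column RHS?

Ratio test on column a — row 1: entry -3/4 ≤ 0; row 2: (27/4)/(3/4) = 9. Minimum is 9 at row 2 (c leaves); pivot element 3/4.
Divide row 2 by 3/4; eliminate column a from the other rows.
Second iteration: most negative z-row entry is -1/3 in column b, so b enters.
Ratio test on column b — row 1: 20/5 = 4; row 2: 9/(4/3) = 27/4. Minimum is 4 at row 1 (u1 leaves); pivot element 5.
Divide row 1 by 5; eliminate column b from the other rows.
After both pivots, the entry at constraint row 2, column RHS is 11/3.

11/3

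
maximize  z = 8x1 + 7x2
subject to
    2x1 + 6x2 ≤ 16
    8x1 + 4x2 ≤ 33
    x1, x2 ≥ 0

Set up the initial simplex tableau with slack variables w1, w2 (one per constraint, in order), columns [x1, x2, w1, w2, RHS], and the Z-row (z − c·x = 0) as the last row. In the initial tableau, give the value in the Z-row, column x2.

The Z-row carries the negated objective coefficients: the x2 entry is -7.

-7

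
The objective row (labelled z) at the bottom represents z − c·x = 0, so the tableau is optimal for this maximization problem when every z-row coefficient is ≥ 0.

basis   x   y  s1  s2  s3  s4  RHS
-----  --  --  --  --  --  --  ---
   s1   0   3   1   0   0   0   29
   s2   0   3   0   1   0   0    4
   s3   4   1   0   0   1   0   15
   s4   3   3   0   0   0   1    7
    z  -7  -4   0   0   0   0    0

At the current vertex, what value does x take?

0

x is not in the basis, so in the current basic feasible solution x = 0.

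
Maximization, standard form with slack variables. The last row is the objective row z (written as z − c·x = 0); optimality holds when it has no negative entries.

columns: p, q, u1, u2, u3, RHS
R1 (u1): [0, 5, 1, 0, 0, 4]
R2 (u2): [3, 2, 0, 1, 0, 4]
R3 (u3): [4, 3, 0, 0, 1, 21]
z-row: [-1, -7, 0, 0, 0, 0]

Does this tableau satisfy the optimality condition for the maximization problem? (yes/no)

The z-row has a negative entry -7 in column q, so it is not optimal.

no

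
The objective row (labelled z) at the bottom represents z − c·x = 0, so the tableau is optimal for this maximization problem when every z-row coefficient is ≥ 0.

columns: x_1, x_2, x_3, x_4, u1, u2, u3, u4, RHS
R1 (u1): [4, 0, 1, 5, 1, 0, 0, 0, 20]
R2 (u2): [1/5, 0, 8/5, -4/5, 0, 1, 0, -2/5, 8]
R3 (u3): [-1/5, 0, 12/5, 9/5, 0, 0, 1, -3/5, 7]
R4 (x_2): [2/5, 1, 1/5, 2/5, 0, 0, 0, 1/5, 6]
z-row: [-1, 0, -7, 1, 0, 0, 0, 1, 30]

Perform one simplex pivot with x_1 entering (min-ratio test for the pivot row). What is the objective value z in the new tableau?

Ratio test on column x_1 — row 1: 20/4 = 5; row 2: 8/(1/5) = 40; row 3: entry -1/5 ≤ 0; row 4: 6/(2/5) = 15. Minimum is 5 at row 1 (u1 leaves); pivot element 4.
Pivot on row 1; the z-row RHS becomes 30 − (-1)·5 = 35.

35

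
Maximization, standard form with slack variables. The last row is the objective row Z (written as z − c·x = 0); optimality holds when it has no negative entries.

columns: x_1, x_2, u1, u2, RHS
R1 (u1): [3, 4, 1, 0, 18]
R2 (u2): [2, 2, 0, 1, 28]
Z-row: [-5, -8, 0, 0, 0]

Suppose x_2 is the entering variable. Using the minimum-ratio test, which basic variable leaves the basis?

u1

Column x_2 entries and ratios — u1: 18/4 = 9/2; u2: 28/2 = 14.
Smallest ratio is 9/2 in the row of u1, so u1 leaves.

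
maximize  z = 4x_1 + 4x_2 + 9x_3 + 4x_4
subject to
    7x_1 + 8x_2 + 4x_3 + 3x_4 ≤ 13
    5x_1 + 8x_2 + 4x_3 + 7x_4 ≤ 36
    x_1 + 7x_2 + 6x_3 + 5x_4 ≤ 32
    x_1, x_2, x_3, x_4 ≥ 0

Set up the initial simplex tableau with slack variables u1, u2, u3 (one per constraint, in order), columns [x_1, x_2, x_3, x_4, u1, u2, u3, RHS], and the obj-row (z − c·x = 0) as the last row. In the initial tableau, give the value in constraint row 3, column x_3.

6

Constraint 3 has coefficient 6 on x_3.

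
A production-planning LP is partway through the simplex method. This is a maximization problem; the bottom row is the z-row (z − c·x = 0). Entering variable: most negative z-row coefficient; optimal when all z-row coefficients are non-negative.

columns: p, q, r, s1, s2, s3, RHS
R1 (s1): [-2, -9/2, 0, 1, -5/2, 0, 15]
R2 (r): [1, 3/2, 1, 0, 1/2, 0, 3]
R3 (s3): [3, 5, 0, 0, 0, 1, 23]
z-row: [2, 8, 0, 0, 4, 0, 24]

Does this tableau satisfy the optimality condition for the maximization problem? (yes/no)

yes

Every z-row coefficient is ≥ 0, so the tableau is optimal.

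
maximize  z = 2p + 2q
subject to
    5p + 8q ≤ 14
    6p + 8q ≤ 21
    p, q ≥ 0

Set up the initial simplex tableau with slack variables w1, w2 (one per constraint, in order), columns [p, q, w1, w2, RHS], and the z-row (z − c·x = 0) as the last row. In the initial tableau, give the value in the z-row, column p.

The z-row carries the negated objective coefficients: the p entry is -2.

-2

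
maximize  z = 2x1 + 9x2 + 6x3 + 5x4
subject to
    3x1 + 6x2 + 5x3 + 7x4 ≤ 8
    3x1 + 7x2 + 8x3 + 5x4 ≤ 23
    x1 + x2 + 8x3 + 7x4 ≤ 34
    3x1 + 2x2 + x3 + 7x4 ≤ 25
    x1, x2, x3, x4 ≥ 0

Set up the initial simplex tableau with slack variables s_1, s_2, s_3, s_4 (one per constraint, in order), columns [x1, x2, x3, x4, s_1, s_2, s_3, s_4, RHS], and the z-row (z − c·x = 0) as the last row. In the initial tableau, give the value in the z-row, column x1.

The z-row carries the negated objective coefficients: the x1 entry is -2.

-2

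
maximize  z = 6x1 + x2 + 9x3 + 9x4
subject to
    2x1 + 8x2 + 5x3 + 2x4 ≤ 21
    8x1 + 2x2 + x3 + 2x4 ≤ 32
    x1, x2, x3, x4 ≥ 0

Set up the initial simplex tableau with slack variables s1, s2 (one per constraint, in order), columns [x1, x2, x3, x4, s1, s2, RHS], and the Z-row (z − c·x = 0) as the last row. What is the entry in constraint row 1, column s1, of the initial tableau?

1

Slack s1 belongs to constraint 1; its column is the unit vector e_1, so the entry in row 1 is 1.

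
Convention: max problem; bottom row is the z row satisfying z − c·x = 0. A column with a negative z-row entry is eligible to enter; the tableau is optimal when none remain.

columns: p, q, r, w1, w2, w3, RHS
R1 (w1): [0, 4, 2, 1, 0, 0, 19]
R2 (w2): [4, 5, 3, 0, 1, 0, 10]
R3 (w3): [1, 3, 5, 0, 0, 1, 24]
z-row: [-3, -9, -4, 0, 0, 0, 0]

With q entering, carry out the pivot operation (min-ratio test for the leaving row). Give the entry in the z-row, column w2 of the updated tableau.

9/5

Ratio test on column q — row 1: 19/4 = 19/4; row 2: 10/5 = 2; row 3: 24/3 = 8. Minimum is 2 at row 2 (w2 leaves); pivot element 5.
Divide row 2 by 5; eliminate column q from the other rows.
z-row update in column w2: 0 − (-9)·(1/5) = 9/5.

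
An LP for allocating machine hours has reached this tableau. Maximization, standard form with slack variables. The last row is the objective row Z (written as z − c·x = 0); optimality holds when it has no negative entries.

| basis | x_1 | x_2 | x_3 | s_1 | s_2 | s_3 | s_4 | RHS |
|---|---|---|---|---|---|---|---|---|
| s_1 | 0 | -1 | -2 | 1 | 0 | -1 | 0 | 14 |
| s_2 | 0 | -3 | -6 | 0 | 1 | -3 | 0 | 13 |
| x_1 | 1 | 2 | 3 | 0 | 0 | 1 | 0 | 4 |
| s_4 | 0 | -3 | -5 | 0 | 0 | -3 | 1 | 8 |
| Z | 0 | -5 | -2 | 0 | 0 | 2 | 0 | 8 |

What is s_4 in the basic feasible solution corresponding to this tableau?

8

s_4 is basic (row 4); its value is the RHS of that row, 8.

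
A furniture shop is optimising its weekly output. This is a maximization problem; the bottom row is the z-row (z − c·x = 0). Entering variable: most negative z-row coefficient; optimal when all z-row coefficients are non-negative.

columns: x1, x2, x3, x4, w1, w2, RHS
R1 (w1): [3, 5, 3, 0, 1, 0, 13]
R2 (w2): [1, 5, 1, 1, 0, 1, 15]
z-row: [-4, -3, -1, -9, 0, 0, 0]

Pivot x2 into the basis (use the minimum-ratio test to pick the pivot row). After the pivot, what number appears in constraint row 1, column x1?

Ratio test on column x2 — row 1: 13/5 = 13/5; row 2: 15/5 = 3. Minimum is 13/5 at row 1 (w1 leaves); pivot element 5.
Divide row 1 by 5; eliminate column x2 from the other rows.
In the new row 1, the x1 entry is the old entry divided by the pivot: 3/5 = 3/5.

3/5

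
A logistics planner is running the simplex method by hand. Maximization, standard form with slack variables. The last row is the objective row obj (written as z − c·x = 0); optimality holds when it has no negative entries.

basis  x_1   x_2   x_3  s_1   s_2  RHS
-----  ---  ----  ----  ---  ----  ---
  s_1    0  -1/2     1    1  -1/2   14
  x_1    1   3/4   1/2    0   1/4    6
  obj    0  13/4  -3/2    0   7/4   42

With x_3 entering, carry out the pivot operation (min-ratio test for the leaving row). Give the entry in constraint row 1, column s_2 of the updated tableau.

Ratio test on column x_3 — row 1: 14/1 = 14; row 2: 6/(1/2) = 12. Minimum is 12 at row 2 (x_1 leaves); pivot element 1/2.
Divide row 2 by 1/2; eliminate column x_3 from the other rows.
Row 1 update in column s_2: -1/2 − 1·(1/2) = -1.

-1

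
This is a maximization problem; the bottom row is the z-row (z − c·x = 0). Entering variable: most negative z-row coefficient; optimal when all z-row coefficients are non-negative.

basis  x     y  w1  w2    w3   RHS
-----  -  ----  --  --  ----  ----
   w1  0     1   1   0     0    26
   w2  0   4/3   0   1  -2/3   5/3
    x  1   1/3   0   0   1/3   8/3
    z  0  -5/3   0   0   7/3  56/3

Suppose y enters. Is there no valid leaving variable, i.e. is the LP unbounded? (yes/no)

no

Column y has positive entries in row(s) 1, 2, 3, so the ratio test bounds it — not unbounded.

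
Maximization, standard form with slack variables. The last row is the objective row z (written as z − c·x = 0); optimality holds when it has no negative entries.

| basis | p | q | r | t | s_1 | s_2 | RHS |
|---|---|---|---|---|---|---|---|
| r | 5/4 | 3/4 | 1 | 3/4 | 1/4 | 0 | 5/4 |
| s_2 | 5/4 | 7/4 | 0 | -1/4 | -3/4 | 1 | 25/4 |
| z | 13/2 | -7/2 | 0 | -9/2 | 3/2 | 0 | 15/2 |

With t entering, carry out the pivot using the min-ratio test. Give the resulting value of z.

15

Ratio test on column t — row 1: (5/4)/(3/4) = 5/3; row 2: entry -1/4 ≤ 0. Minimum is 5/3 at row 1 (r leaves); pivot element 3/4.
Pivot on row 1; the z-row RHS becomes 15/2 − (-9/2)·(5/3) = 15.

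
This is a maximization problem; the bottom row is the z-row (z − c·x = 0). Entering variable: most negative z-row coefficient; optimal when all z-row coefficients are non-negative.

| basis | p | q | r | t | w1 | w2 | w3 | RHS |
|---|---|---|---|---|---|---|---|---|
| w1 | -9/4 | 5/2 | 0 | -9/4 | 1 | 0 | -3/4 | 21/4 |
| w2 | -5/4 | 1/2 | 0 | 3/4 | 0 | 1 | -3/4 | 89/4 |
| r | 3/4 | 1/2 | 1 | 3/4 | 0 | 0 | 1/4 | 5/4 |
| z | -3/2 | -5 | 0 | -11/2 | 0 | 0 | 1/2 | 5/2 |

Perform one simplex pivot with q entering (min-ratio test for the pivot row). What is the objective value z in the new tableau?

Ratio test on column q — row 1: (21/4)/(5/2) = 21/10; row 2: (89/4)/(1/2) = 89/2; row 3: (5/4)/(1/2) = 5/2. Minimum is 21/10 at row 1 (w1 leaves); pivot element 5/2.
Pivot on row 1; the z-row RHS becomes 5/2 − (-5)·(21/10) = 13.

13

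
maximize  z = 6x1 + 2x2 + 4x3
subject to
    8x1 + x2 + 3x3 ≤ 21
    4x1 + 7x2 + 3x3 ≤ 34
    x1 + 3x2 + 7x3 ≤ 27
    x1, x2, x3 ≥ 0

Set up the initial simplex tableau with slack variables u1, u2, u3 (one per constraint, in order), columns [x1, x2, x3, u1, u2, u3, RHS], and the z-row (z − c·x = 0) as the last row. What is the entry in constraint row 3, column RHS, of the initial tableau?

The RHS of constraint 3 is b_3 = 27.

27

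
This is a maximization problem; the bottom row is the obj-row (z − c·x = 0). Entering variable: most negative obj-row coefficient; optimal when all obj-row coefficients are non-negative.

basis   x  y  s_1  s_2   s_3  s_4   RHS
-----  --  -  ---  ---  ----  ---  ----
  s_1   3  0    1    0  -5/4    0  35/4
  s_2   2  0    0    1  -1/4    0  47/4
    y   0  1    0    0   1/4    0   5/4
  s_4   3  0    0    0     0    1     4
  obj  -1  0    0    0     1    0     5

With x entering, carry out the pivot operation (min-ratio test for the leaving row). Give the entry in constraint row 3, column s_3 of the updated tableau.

1/4

Ratio test on column x — row 1: (35/4)/3 = 35/12; row 2: (47/4)/2 = 47/8; row 3: entry 0 ≤ 0; row 4: 4/3 = 4/3. Minimum is 4/3 at row 4 (s_4 leaves); pivot element 3.
Divide row 4 by 3; eliminate column x from the other rows.
Row 3 update in column s_3: 1/4 − 0·0 = 1/4.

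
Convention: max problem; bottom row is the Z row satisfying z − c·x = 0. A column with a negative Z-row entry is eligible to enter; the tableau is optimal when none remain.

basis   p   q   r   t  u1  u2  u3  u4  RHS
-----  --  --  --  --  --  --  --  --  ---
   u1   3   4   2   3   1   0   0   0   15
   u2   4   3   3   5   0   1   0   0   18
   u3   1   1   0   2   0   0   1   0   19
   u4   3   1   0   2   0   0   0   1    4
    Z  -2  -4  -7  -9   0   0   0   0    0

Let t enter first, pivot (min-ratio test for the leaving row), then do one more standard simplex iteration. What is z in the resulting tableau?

110/3

Ratio test on column t — row 1: 15/3 = 5; row 2: 18/5 = 18/5; row 3: 19/2 = 19/2; row 4: 4/2 = 2. Minimum is 2 at row 4 (u4 leaves); pivot element 2.
Pivot on row 4; the Z-row RHS becomes 0 − (-9)·2 = 18.
Next entering variable (most negative Z-row entry -7): r.
Ratio test on column r — row 1: 9/2 = 9/2; row 2: 8/3 = 8/3; row 3: entry 0 ≤ 0; row 4: entry 0 ≤ 0. Minimum is 8/3 at row 2 (u2 leaves); pivot element 3.
After the second pivot the Z-row RHS is 18 − (-7)·(8/3) = 110/3.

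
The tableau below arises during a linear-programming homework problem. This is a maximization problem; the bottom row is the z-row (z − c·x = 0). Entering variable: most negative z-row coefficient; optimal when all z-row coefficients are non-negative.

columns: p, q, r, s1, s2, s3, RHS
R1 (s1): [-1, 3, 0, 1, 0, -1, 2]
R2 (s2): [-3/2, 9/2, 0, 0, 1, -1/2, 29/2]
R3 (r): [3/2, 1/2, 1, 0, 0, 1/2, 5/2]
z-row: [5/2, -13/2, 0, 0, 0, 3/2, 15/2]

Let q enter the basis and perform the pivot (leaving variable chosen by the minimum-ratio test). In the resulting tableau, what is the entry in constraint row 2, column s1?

Ratio test on column q — row 1: 2/3 = 2/3; row 2: (29/2)/(9/2) = 29/9; row 3: (5/2)/(1/2) = 5. Minimum is 2/3 at row 1 (s1 leaves); pivot element 3.
Divide row 1 by 3; eliminate column q from the other rows.
Row 2 update in column s1: 0 − (9/2)·(1/3) = -3/2.

-3/2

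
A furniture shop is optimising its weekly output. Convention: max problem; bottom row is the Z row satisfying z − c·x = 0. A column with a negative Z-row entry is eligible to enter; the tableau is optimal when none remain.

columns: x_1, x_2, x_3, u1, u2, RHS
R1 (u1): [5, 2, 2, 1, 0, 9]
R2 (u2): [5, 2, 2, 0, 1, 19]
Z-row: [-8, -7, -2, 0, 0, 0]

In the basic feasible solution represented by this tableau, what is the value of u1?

u1 is basic (row 1); its value is the RHS of that row, 9.

9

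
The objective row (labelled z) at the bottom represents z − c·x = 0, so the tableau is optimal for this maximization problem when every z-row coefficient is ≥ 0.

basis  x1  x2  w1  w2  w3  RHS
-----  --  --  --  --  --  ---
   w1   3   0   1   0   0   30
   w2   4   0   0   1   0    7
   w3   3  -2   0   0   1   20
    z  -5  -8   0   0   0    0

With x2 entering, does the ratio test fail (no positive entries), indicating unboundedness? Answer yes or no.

Every constraint-row entry in column x2 is ≤ 0, so increasing x2 is unbounded.

yes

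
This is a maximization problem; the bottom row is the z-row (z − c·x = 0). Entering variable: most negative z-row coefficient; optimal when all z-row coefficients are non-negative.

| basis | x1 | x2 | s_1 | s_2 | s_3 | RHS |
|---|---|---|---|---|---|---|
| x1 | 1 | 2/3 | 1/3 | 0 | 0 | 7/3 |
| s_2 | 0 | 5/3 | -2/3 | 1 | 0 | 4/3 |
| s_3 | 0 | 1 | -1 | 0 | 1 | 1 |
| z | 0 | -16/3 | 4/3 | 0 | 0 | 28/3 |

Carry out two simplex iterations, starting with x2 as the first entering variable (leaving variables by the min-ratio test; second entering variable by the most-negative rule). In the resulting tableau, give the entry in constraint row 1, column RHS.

3

Ratio test on column x2 — row 1: (7/3)/(2/3) = 7/2; row 2: (4/3)/(5/3) = 4/5; row 3: 1/1 = 1. Minimum is 4/5 at row 2 (s_2 leaves); pivot element 5/3.
Divide row 2 by 5/3; eliminate column x2 from the other rows.
Second iteration: most negative z-row entry is -4/5 in column s_1, so s_1 enters.
Ratio test on column s_1 — row 1: (9/5)/(3/5) = 3; row 2: entry -2/5 ≤ 0; row 3: entry -3/5 ≤ 0. Minimum is 3 at row 1 (x1 leaves); pivot element 3/5.
Divide row 1 by 3/5; eliminate column s_1 from the other rows.
After both pivots, the entry at constraint row 1, column RHS is 3.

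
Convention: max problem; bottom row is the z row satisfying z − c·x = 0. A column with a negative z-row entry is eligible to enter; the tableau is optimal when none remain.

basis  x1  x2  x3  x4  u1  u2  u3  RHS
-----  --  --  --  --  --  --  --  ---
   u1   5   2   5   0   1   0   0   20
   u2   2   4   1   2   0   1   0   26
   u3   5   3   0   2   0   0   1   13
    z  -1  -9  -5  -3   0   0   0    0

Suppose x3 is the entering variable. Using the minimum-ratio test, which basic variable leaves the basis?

Column x3 entries and ratios — u1: 20/5 = 4; u2: 26/1 = 26; u3: 0 ≤ 0, skip.
Smallest ratio is 4 in the row of u1, so u1 leaves.

u1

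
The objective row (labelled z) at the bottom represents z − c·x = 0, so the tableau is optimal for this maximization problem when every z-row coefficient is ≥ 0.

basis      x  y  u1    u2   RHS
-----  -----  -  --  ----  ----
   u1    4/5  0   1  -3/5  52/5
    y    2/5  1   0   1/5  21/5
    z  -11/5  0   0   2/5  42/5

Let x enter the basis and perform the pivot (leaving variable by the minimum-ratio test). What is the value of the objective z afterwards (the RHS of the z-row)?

63/2

Ratio test on column x — row 1: (52/5)/(4/5) = 13; row 2: (21/5)/(2/5) = 21/2. Minimum is 21/2 at row 2 (y leaves); pivot element 2/5.
Pivot on row 2; the z-row RHS becomes 42/5 − (-11/5)·(21/2) = 63/2.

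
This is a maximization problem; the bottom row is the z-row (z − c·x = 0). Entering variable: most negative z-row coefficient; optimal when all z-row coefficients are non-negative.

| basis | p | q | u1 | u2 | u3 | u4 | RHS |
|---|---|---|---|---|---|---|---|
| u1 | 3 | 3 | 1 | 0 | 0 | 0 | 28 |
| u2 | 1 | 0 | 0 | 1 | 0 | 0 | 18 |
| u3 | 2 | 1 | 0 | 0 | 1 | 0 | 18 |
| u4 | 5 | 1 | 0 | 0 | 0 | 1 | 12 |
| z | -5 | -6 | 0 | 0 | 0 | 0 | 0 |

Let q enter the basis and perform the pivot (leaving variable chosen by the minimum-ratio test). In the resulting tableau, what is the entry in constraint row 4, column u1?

-1/3

Ratio test on column q — row 1: 28/3 = 28/3; row 2: entry 0 ≤ 0; row 3: 18/1 = 18; row 4: 12/1 = 12. Minimum is 28/3 at row 1 (u1 leaves); pivot element 3.
Divide row 1 by 3; eliminate column q from the other rows.
Row 4 update in column u1: 0 − 1·(1/3) = -1/3.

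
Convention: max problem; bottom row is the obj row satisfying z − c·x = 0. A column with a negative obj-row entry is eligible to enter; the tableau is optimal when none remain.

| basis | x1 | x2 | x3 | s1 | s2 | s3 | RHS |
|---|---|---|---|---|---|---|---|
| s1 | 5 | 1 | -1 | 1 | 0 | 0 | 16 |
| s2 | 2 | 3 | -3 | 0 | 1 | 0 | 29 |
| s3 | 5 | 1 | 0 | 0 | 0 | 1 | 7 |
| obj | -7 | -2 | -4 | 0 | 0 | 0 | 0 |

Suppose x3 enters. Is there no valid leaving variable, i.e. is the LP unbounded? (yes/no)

yes

Every constraint-row entry in column x3 is ≤ 0, so increasing x3 is unbounded.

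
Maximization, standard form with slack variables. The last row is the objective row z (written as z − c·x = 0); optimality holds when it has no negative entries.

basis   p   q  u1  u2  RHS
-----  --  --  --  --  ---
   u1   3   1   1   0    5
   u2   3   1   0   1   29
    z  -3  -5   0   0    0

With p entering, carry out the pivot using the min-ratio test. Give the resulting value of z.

5

Ratio test on column p — row 1: 5/3 = 5/3; row 2: 29/3 = 29/3. Minimum is 5/3 at row 1 (u1 leaves); pivot element 3.
Pivot on row 1; the z-row RHS becomes 0 − (-3)·(5/3) = 5.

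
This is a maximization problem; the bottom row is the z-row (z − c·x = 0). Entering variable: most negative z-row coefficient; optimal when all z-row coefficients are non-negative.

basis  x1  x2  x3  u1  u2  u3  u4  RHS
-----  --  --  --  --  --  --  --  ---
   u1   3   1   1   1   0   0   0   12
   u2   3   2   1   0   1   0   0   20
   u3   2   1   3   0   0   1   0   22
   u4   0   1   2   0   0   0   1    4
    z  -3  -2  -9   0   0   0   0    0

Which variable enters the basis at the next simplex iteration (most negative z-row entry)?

Negative z-row entries: x1: -3, x2: -2, x3: -9.
The most negative is -9 in column x3, so x3 enters.

x3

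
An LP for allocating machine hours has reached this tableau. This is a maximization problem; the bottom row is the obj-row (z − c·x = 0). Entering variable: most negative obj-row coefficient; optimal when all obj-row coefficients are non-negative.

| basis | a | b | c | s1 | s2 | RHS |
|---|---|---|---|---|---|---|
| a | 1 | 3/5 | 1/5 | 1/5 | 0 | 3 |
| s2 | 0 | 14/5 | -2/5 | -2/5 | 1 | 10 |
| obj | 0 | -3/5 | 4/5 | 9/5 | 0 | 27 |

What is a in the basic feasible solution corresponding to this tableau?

a is basic (row 1); its value is the RHS of that row, 3.

3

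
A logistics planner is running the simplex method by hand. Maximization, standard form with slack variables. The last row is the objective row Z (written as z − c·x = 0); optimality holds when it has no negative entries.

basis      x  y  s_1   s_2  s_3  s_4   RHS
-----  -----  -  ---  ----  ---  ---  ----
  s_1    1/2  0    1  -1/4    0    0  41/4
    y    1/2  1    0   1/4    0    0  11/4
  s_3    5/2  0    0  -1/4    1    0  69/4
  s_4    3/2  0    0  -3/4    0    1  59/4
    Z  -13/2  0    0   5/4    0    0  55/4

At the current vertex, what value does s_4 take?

59/4

s_4 is basic (row 4); its value is the RHS of that row, 59/4.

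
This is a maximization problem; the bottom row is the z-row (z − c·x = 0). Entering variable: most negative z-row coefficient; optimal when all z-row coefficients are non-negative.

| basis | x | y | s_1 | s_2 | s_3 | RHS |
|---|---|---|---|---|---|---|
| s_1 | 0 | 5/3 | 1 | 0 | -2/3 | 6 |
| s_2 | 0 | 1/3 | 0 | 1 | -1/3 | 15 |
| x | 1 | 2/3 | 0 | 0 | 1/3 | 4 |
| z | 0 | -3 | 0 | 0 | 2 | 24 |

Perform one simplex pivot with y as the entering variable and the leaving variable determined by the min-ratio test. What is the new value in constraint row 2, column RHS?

Ratio test on column y — row 1: 6/(5/3) = 18/5; row 2: 15/(1/3) = 45; row 3: 4/(2/3) = 6. Minimum is 18/5 at row 1 (s_1 leaves); pivot element 5/3.
Divide row 1 by 5/3; eliminate column y from the other rows.
Row 2 update in column RHS: 15 − (1/3)·(18/5) = 69/5.

69/5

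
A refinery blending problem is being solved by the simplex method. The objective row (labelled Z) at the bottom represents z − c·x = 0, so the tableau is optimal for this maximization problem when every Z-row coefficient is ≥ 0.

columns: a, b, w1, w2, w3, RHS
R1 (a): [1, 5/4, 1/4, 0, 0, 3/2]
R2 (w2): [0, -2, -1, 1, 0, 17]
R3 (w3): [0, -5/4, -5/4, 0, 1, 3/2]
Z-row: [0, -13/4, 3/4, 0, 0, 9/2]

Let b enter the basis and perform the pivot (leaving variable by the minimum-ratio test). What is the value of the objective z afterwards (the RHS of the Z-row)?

Ratio test on column b — row 1: (3/2)/(5/4) = 6/5; row 2: entry -2 ≤ 0; row 3: entry -5/4 ≤ 0. Minimum is 6/5 at row 1 (a leaves); pivot element 5/4.
Pivot on row 1; the Z-row RHS becomes 9/2 − (-13/4)·(6/5) = 42/5.

42/5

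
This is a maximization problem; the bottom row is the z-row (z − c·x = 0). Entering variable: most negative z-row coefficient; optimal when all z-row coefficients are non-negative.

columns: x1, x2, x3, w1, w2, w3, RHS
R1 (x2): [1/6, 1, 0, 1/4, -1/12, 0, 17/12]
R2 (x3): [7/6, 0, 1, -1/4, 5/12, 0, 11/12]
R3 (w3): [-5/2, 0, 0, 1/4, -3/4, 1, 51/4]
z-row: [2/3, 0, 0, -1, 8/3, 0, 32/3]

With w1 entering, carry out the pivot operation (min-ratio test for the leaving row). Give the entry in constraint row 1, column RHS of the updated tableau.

Ratio test on column w1 — row 1: (17/12)/(1/4) = 17/3; row 2: entry -1/4 ≤ 0; row 3: (51/4)/(1/4) = 51. Minimum is 17/3 at row 1 (x2 leaves); pivot element 1/4.
Divide row 1 by 1/4; eliminate column w1 from the other rows.
In the new row 1, the RHS entry is the old entry divided by the pivot: (17/12)/(1/4) = 17/3.

17/3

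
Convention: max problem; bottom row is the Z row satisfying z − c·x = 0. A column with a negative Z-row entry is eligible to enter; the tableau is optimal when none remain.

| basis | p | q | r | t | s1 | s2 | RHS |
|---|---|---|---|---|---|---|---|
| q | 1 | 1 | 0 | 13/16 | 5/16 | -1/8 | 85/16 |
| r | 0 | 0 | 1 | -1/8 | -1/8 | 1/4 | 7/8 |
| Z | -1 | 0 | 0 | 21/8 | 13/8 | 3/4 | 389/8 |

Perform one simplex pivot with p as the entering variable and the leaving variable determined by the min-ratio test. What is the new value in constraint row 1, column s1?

5/16

Ratio test on column p — row 1: (85/16)/1 = 85/16; row 2: entry 0 ≤ 0. Minimum is 85/16 at row 1 (q leaves); pivot element 1.
Divide row 1 by 1; eliminate column p from the other rows.
In the new row 1, the s1 entry is the old entry divided by the pivot: (5/16)/1 = 5/16.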